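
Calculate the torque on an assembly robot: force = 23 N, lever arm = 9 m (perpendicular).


Given: F = 23 N, r = 9 m, angle = 90 deg (perpendicular)
Using tau = F * r * sin(90)
sin(90) = 1
tau = 23 * 9 * 1
tau = 207 Nm

207 Nm


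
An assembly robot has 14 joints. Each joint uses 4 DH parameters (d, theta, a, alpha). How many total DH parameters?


Given: 14 joints, 4 DH parameters per joint (d, theta, a, alpha)
Total DH parameters = number_of_joints * 4
Total = 14 * 4
Total = 56

56


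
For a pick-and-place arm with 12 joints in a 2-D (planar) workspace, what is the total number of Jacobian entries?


Given: task space dimension = 2, joints = 12
Jacobian is a 2 x 12 matrix
Total entries = rows * columns
Total = 2 * 12
Total = 24

24


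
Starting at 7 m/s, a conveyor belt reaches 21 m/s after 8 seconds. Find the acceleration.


Given: initial velocity v0 = 7 m/s, final velocity v = 21 m/s, time t = 8 s
Using a = (v - v0) / t
a = (21 - 7) / 8
a = 14 / 8
a = 7/4 m/s^2

7/4 m/s^2


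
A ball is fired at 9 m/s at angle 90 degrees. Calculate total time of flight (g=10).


Given: v0 = 9 m/s, theta = 90 deg, g = 10 m/s^2
sin(90) = 1
Using T = 2*v0*sin(theta) / g
T = 2*9*1 / 10
T = 18 / 10
T = 9/5 s

9/5 s


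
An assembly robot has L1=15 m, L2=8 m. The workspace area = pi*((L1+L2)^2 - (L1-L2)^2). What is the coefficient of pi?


Given: L1 = 15, L2 = 8
(L1+L2)^2 = (23)^2 = 529
(L1-L2)^2 = (7)^2 = 49
Difference = 529 - 49 = 480
This equals 4*L1*L2 = 4*15*8 = 480
Workspace area = 480*pi

480


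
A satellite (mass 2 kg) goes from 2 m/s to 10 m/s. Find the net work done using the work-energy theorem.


Given: m = 2 kg, v0 = 2 m/s, v = 10 m/s
Using W = (1/2)*m*(v^2 - v0^2)
v^2 = 10^2 = 100
v0^2 = 2^2 = 4
v^2 - v0^2 = 100 - 4 = 96
W = (1/2)*2*96 = 96 J

96 J


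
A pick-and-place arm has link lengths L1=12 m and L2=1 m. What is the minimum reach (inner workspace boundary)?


Given: L1 = 12 m, L2 = 1 m
For a 2-link planar arm, min reach = |L1 - L2| (second link folded back)
Min reach = |12 - 1|
Min reach = 11 m

11 m


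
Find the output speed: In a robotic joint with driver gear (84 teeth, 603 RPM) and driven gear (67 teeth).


Given: N1 = 84 teeth, w1 = 603 RPM, N2 = 67 teeth
Using N1*w1 = N2*w2
w2 = N1*w1 / N2
w2 = 84*603 / 67
w2 = 50652 / 67
w2 = 756 RPM

756 RPM


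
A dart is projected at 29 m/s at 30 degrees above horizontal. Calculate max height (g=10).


Given: v0 = 29 m/s, theta = 30 deg, g = 10 m/s^2
sin^2(30) = 1/4
Using H = v0^2 * sin^2(theta) / (2*g)
H = 29^2 * 1/4 / (2*10)
H = 841 * 1/4 / 20
H = 841/4 / 20
H = 841/80 m

841/80 m


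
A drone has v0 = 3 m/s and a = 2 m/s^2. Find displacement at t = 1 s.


Given: v0 = 3 m/s, a = 2 m/s^2, t = 1 s
Using s = v0*t + (1/2)*a*t^2
s = 3*1 + (1/2)*2*1^2
s = 3 + (1/2)*2
s = 3 + 1
s = 4

4 m


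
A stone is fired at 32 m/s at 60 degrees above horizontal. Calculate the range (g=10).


Given: v0 = 32 m/s, theta = 60 deg, g = 10 m/s^2
sin(2*60) = sin(120) = sqrt(3)/2
Using R = v0^2 * sin(2*theta) / g
R = 32^2 * (sqrt(3)/2) / 10
R = 1024 * sqrt(3) / 20
R = 256/5*sqrt(3) m

256/5*sqrt(3) m


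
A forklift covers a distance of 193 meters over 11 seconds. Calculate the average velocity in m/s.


Given: distance d = 193 m, time t = 11 s
Using v = d / t
v = 193 / 11
v = 193/11 m/s

193/11 m/s


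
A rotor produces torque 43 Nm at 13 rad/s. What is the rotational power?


Given: tau = 43 Nm, omega = 13 rad/s
Using P = tau * omega
P = 43 * 13
P = 559 W

559 W


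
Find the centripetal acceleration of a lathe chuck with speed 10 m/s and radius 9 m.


Given: v = 10 m/s, r = 9 m
Using a_c = v^2 / r
a_c = 10^2 / 9
a_c = 100 / 9
a_c = 100/9 m/s^2

100/9 m/s^2


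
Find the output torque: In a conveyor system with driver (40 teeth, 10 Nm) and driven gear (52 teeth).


Given: N1 = 40, N2 = 52, T1 = 10 Nm
Using T2/T1 = N2/N1
T2 = T1 * N2 / N1
T2 = 10 * 52 / 40
T2 = 520 / 40
T2 = 13 Nm

13 Nm


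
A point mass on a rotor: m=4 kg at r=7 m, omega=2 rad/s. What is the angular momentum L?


Given: m = 4 kg, r = 7 m, omega = 2 rad/s
For a point mass: I = m*r^2
I = 4*7^2 = 4*49 = 196
L = I*omega = 196*2
L = 392 kg*m^2/s

392 kg*m^2/s


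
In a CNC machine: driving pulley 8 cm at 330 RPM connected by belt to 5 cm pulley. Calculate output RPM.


Given: D1 = 8 cm, w1 = 330 RPM, D2 = 5 cm
Using D1*w1 = D2*w2
w2 = D1*w1 / D2
w2 = 8*330 / 5
w2 = 2640 / 5
w2 = 528 RPM

528 RPM


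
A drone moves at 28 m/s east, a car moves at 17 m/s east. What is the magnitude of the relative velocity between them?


Given: v_A = 28 m/s east, v_B = 17 m/s east
Both move in the same direction; relative speed = |v_A - v_B|
|28 - 17| = |11|
= 11 m/s

11 m/s


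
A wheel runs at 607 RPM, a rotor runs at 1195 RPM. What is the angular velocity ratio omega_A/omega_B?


Given: RPM_A = 607, RPM_B = 1195
omega = 2*pi*RPM/60, so omega_A/omega_B = RPM_A / RPM_B
omega_A/omega_B = 607 / 1195
omega_A/omega_B = 607/1195

607/1195


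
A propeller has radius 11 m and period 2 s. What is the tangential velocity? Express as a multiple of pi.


Given: radius r = 11 m, period T = 2 s
Using v = 2*pi*r / T
v = 2*pi*11 / 2
v = 22*pi / 2
v = 11*pi m/s

11*pi m/s


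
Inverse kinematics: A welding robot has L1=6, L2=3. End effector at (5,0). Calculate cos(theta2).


Given: L1 = 6, L2 = 3, target (x, y) = (5, 0)
Using cos(theta2) = (x^2 + y^2 - L1^2 - L2^2) / (2*L1*L2)
x^2 + y^2 = 5^2 + 0 = 25
L1^2 + L2^2 = 36 + 9 = 45
Numerator = 25 - 45 = -20
Denominator = 2*6*3 = 36
cos(theta2) = -20/36 = -5/9

-5/9


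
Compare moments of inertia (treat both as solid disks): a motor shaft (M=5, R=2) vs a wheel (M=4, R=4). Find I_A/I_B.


Given: M1=5 kg, R1=2 m, M2=4 kg, R2=4 m
For a disk: I = (1/2)*M*R^2, so I_A/I_B = (M1*R1^2)/(M2*R2^2)
M1*R1^2 = 5*4 = 20
M2*R2^2 = 4*16 = 64
I_A/I_B = 20/64 = 5/16

5/16


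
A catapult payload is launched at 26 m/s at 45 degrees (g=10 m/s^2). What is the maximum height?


Given: v0 = 26 m/s, theta = 45 deg, g = 10 m/s^2
sin^2(45) = 1/2
Using H = v0^2 * sin^2(theta) / (2*g)
H = 26^2 * 1/2 / (2*10)
H = 676 * 1/2 / 20
H = 338 / 20
H = 169/10 m

169/10 m


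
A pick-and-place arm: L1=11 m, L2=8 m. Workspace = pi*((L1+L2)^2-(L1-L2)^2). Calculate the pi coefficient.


Given: L1 = 11, L2 = 8
(L1+L2)^2 = (19)^2 = 361
(L1-L2)^2 = (3)^2 = 9
Difference = 361 - 9 = 352
This equals 4*L1*L2 = 4*11*8 = 352
Workspace area = 352*pi

352


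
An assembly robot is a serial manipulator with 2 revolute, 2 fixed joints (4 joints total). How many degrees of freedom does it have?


Given: serial robot with 2 revolute, 2 fixed joints
DOF contribution per joint type: revolute=1, prismatic=1, spherical=3, fixed=0
DOF = 2*1 + 2*0
DOF = 2

2


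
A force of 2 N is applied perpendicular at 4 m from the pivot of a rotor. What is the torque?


Given: F = 2 N, r = 4 m, angle = 90 deg (perpendicular)
Using tau = F * r * sin(90)
sin(90) = 1
tau = 2 * 4 * 1
tau = 8 Nm

8 Nm


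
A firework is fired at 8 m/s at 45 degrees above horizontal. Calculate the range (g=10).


Given: v0 = 8 m/s, theta = 45 deg, g = 10 m/s^2
sin(2*45) = sin(90) = 1
Using R = v0^2 * sin(2*theta) / g
R = 8^2 * 1 / 10
R = 64 / 10
R = 32/5 m

32/5 m


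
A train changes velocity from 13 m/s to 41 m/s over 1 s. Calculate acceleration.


Given: initial velocity v0 = 13 m/s, final velocity v = 41 m/s, time t = 1 s
Using a = (v - v0) / t
a = (41 - 13) / 1
a = 28 / 1
a = 28 m/s^2

28 m/s^2


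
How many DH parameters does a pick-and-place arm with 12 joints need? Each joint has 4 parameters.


Given: 12 joints, 4 DH parameters per joint (d, theta, a, alpha)
Total DH parameters = number_of_joints * 4
Total = 12 * 4
Total = 48

48


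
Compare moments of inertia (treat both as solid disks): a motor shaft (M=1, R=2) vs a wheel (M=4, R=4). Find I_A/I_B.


Given: M1=1 kg, R1=2 m, M2=4 kg, R2=4 m
For a disk: I = (1/2)*M*R^2, so I_A/I_B = (M1*R1^2)/(M2*R2^2)
M1*R1^2 = 1*4 = 4
M2*R2^2 = 4*16 = 64
I_A/I_B = 4/64 = 1/16

1/16


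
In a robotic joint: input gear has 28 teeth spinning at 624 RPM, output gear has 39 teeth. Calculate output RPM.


Given: N1 = 28 teeth, w1 = 624 RPM, N2 = 39 teeth
Using N1*w1 = N2*w2
w2 = N1*w1 / N2
w2 = 28*624 / 39
w2 = 17472 / 39
w2 = 448 RPM

448 RPM


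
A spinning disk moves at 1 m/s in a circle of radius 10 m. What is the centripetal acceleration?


Given: v = 1 m/s, r = 10 m
Using a_c = v^2 / r
a_c = 1^2 / 10
a_c = 1 / 10
a_c = 1/10 m/s^2

1/10 m/s^2


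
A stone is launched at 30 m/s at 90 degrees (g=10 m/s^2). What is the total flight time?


Given: v0 = 30 m/s, theta = 90 deg, g = 10 m/s^2
sin(90) = 1
Using T = 2*v0*sin(theta) / g
T = 2*30*1 / 10
T = 60 / 10
T = 6 s

6 s


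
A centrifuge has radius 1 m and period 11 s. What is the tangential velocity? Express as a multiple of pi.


Given: radius r = 1 m, period T = 11 s
Using v = 2*pi*r / T
v = 2*pi*1 / 11
v = 2*pi / 11
v = 2/11*pi m/s

2/11*pi m/s


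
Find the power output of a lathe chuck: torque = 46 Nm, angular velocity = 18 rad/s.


Given: tau = 46 Nm, omega = 18 rad/s
Using P = tau * omega
P = 46 * 18
P = 828 W

828 W


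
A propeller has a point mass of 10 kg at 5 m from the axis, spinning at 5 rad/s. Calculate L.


Given: m = 10 kg, r = 5 m, omega = 5 rad/s
For a point mass: I = m*r^2
I = 10*5^2 = 10*25 = 250
L = I*omega = 250*5
L = 1250 kg*m^2/s

1250 kg*m^2/s


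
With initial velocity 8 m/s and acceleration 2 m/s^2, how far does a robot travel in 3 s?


Given: v0 = 8 m/s, a = 2 m/s^2, t = 3 s
Using s = v0*t + (1/2)*a*t^2
s = 8*3 + (1/2)*2*3^2
s = 24 + (1/2)*18
s = 24 + 9
s = 33

33 m


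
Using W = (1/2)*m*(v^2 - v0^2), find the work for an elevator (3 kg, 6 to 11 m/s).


Given: m = 3 kg, v0 = 6 m/s, v = 11 m/s
Using W = (1/2)*m*(v^2 - v0^2)
v^2 = 11^2 = 121
v0^2 = 6^2 = 36
v^2 - v0^2 = 121 - 36 = 85
W = (1/2)*3*85 = 255/2 J

255/2 J


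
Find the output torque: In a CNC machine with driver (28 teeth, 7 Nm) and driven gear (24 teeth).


Given: N1 = 28, N2 = 24, T1 = 7 Nm
Using T2/T1 = N2/N1
T2 = T1 * N2 / N1
T2 = 7 * 24 / 28
T2 = 168 / 28
T2 = 6 Nm

6 Nm


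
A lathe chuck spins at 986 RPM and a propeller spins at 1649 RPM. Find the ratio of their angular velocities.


Given: RPM_A = 986, RPM_B = 1649
omega = 2*pi*RPM/60, so omega_A/omega_B = RPM_A / RPM_B
omega_A/omega_B = 986 / 1649
omega_A/omega_B = 58/97

58/97


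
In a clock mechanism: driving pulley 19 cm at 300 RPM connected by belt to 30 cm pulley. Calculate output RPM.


Given: D1 = 19 cm, w1 = 300 RPM, D2 = 30 cm
Using D1*w1 = D2*w2
w2 = D1*w1 / D2
w2 = 19*300 / 30
w2 = 5700 / 30
w2 = 190 RPM

190 RPM


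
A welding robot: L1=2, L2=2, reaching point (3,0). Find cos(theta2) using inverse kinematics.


Given: L1 = 2, L2 = 2, target (x, y) = (3, 0)
Using cos(theta2) = (x^2 + y^2 - L1^2 - L2^2) / (2*L1*L2)
x^2 + y^2 = 3^2 + 0 = 9
L1^2 + L2^2 = 4 + 4 = 8
Numerator = 9 - 8 = 1
Denominator = 2*2*2 = 8
cos(theta2) = 1/8 = 1/8

1/8


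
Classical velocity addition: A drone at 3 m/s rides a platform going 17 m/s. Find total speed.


Given: object velocity = 3 m/s, platform velocity = 17 m/s (same direction)
Using classical velocity addition: v_total = v_object + v_platform
v_total = 3 + 17
v_total = 20 m/s

20 m/s


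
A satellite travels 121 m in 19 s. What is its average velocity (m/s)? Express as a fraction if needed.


Given: distance d = 121 m, time t = 19 s
Using v = d / t
v = 121 / 19
v = 121/19 m/s

121/19 m/s


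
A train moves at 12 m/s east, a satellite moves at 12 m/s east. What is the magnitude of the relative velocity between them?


Given: v_A = 12 m/s east, v_B = 12 m/s east
Both move in the same direction; relative speed = |v_A - v_B|
|12 - 12| = |0|
= 0 m/s

0 m/s


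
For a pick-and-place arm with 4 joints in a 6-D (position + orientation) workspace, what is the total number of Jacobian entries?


Given: task space dimension = 6, joints = 4
Jacobian is a 6 x 4 matrix
Total entries = rows * columns
Total = 6 * 4
Total = 24

24


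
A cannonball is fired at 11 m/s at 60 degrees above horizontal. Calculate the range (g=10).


Given: v0 = 11 m/s, theta = 60 deg, g = 10 m/s^2
sin(2*60) = sin(120) = sqrt(3)/2
Using R = v0^2 * sin(2*theta) / g
R = 11^2 * (sqrt(3)/2) / 10
R = 121 * sqrt(3) / 20
R = 121/20*sqrt(3) m

121/20*sqrt(3) m


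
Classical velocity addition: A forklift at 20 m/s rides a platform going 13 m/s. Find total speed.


Given: object velocity = 20 m/s, platform velocity = 13 m/s (same direction)
Using classical velocity addition: v_total = v_object + v_platform
v_total = 20 + 13
v_total = 33 m/s

33 m/s


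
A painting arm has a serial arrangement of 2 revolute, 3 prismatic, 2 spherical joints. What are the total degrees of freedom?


Given: serial robot with 2 revolute, 3 prismatic, 2 spherical joints
DOF contribution per joint type: revolute=1, prismatic=1, spherical=3, fixed=0
DOF = 2*1 + 3*1 + 2*3
DOF = 11

11


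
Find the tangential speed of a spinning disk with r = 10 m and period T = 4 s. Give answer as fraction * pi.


Given: radius r = 10 m, period T = 4 s
Using v = 2*pi*r / T
v = 2*pi*10 / 4
v = 20*pi / 4
v = 5*pi m/s

5*pi m/s


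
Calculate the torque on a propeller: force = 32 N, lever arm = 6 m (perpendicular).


Given: F = 32 N, r = 6 m, angle = 90 deg (perpendicular)
Using tau = F * r * sin(90)
sin(90) = 1
tau = 32 * 6 * 1
tau = 192 Nm

192 Nm


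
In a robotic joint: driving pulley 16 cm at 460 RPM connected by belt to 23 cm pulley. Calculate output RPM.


Given: D1 = 16 cm, w1 = 460 RPM, D2 = 23 cm
Using D1*w1 = D2*w2
w2 = D1*w1 / D2
w2 = 16*460 / 23
w2 = 7360 / 23
w2 = 320 RPM

320 RPM


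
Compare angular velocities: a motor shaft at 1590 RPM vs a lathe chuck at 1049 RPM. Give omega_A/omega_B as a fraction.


Given: RPM_A = 1590, RPM_B = 1049
omega = 2*pi*RPM/60, so omega_A/omega_B = RPM_A / RPM_B
omega_A/omega_B = 1590 / 1049
omega_A/omega_B = 1590/1049

1590/1049


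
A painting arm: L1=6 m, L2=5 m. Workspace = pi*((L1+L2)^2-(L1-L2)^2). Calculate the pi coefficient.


Given: L1 = 6, L2 = 5
(L1+L2)^2 = (11)^2 = 121
(L1-L2)^2 = (1)^2 = 1
Difference = 121 - 1 = 120
This equals 4*L1*L2 = 4*6*5 = 120
Workspace area = 120*pi

120


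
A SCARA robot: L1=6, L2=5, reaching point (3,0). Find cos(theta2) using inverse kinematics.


Given: L1 = 6, L2 = 5, target (x, y) = (3, 0)
Using cos(theta2) = (x^2 + y^2 - L1^2 - L2^2) / (2*L1*L2)
x^2 + y^2 = 3^2 + 0 = 9
L1^2 + L2^2 = 36 + 25 = 61
Numerator = 9 - 61 = -52
Denominator = 2*6*5 = 60
cos(theta2) = -52/60 = -13/15

-13/15


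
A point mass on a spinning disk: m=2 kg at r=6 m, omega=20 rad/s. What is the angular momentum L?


Given: m = 2 kg, r = 6 m, omega = 20 rad/s
For a point mass: I = m*r^2
I = 2*6^2 = 2*36 = 72
L = I*omega = 72*20
L = 1440 kg*m^2/s

1440 kg*m^2/s


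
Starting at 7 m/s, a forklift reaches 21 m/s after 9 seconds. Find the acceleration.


Given: initial velocity v0 = 7 m/s, final velocity v = 21 m/s, time t = 9 s
Using a = (v - v0) / t
a = (21 - 7) / 9
a = 14 / 9
a = 14/9 m/s^2

14/9 m/s^2


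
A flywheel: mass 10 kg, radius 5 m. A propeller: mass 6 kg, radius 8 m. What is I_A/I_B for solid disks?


Given: M1=10 kg, R1=5 m, M2=6 kg, R2=8 m
For a disk: I = (1/2)*M*R^2, so I_A/I_B = (M1*R1^2)/(M2*R2^2)
M1*R1^2 = 10*25 = 250
M2*R2^2 = 6*64 = 384
I_A/I_B = 250/384 = 125/192

125/192


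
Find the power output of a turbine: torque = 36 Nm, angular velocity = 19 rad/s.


Given: tau = 36 Nm, omega = 19 rad/s
Using P = tau * omega
P = 36 * 19
P = 684 W

684 W


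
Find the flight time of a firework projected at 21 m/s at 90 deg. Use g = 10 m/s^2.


Given: v0 = 21 m/s, theta = 90 deg, g = 10 m/s^2
sin(90) = 1
Using T = 2*v0*sin(theta) / g
T = 2*21*1 / 10
T = 42 / 10
T = 21/5 s

21/5 s


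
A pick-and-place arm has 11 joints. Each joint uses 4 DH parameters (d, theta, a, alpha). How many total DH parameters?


Given: 11 joints, 4 DH parameters per joint (d, theta, a, alpha)
Total DH parameters = number_of_joints * 4
Total = 11 * 4
Total = 44

44


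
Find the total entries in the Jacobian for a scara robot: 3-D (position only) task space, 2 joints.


Given: task space dimension = 3, joints = 2
Jacobian is a 3 x 2 matrix
Total entries = rows * columns
Total = 3 * 2
Total = 6

6


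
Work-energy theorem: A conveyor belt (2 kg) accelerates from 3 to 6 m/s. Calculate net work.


Given: m = 2 kg, v0 = 3 m/s, v = 6 m/s
Using W = (1/2)*m*(v^2 - v0^2)
v^2 = 6^2 = 36
v0^2 = 3^2 = 9
v^2 - v0^2 = 36 - 9 = 27
W = (1/2)*2*27 = 27 J

27 J


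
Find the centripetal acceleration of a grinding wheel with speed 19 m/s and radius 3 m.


Given: v = 19 m/s, r = 3 m
Using a_c = v^2 / r
a_c = 19^2 / 3
a_c = 361 / 3
a_c = 361/3 m/s^2

361/3 m/s^2


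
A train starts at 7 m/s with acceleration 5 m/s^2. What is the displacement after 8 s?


Given: v0 = 7 m/s, a = 5 m/s^2, t = 8 s
Using s = v0*t + (1/2)*a*t^2
s = 7*8 + (1/2)*5*8^2
s = 56 + (1/2)*320
s = 56 + 160
s = 216

216 m


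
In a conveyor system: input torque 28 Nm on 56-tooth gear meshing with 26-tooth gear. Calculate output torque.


Given: N1 = 56, N2 = 26, T1 = 28 Nm
Using T2/T1 = N2/N1
T2 = T1 * N2 / N1
T2 = 28 * 26 / 56
T2 = 728 / 56
T2 = 13 Nm

13 Nm


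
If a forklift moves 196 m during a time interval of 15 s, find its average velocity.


Given: distance d = 196 m, time t = 15 s
Using v = d / t
v = 196 / 15
v = 196/15 m/s

196/15 m/s


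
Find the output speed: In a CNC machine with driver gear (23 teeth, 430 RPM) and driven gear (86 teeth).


Given: N1 = 23 teeth, w1 = 430 RPM, N2 = 86 teeth
Using N1*w1 = N2*w2
w2 = N1*w1 / N2
w2 = 23*430 / 86
w2 = 9890 / 86
w2 = 115 RPM

115 RPM


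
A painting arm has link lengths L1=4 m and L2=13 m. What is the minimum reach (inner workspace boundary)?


Given: L1 = 4 m, L2 = 13 m
For a 2-link planar arm, min reach = |L1 - L2| (second link folded back)
Min reach = |4 - 13|
Min reach = 9 m

9 m


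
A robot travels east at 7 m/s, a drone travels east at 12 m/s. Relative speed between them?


Given: v_A = 7 m/s east, v_B = 12 m/s east
Both move in the same direction; relative speed = |v_A - v_B|
|7 - 12| = |-5|
= 5 m/s

5 m/s


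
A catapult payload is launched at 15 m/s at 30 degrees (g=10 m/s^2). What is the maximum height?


Given: v0 = 15 m/s, theta = 30 deg, g = 10 m/s^2
sin^2(30) = 1/4
Using H = v0^2 * sin^2(theta) / (2*g)
H = 15^2 * 1/4 / (2*10)
H = 225 * 1/4 / 20
H = 225/4 / 20
H = 45/16 m

45/16 m


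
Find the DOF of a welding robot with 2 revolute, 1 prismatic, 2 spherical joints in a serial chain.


Given: serial robot with 2 revolute, 1 prismatic, 2 spherical joints
DOF contribution per joint type: revolute=1, prismatic=1, spherical=3, fixed=0
DOF = 2*1 + 1*1 + 2*3
DOF = 9

9


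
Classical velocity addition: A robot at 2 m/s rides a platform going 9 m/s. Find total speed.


Given: object velocity = 2 m/s, platform velocity = 9 m/s (same direction)
Using classical velocity addition: v_total = v_object + v_platform
v_total = 2 + 9
v_total = 11 m/s

11 m/s


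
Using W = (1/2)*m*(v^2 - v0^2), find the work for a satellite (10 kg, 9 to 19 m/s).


Given: m = 10 kg, v0 = 9 m/s, v = 19 m/s
Using W = (1/2)*m*(v^2 - v0^2)
v^2 = 19^2 = 361
v0^2 = 9^2 = 81
v^2 - v0^2 = 361 - 81 = 280
W = (1/2)*10*280 = 1400 J

1400 J


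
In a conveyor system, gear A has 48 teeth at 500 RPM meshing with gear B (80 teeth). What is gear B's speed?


Given: N1 = 48 teeth, w1 = 500 RPM, N2 = 80 teeth
Using N1*w1 = N2*w2
w2 = N1*w1 / N2
w2 = 48*500 / 80
w2 = 24000 / 80
w2 = 300 RPM

300 RPM


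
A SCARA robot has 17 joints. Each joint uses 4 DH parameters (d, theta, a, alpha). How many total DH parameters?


Given: 17 joints, 4 DH parameters per joint (d, theta, a, alpha)
Total DH parameters = number_of_joints * 4
Total = 17 * 4
Total = 68

68


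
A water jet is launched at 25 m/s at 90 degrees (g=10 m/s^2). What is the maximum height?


Given: v0 = 25 m/s, theta = 90 deg, g = 10 m/s^2
sin^2(90) = 1
Using H = v0^2 * sin^2(theta) / (2*g)
H = 25^2 * 1 / (2*10)
H = 625 * 1 / 20
H = 625 / 20
H = 125/4 m

125/4 m


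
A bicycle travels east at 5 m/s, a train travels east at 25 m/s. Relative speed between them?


Given: v_A = 5 m/s east, v_B = 25 m/s east
Both move in the same direction; relative speed = |v_A - v_B|
|5 - 25| = |-20|
= 20 m/s

20 m/s


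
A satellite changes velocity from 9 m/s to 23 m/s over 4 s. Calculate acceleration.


Given: initial velocity v0 = 9 m/s, final velocity v = 23 m/s, time t = 4 s
Using a = (v - v0) / t
a = (23 - 9) / 4
a = 14 / 4
a = 7/2 m/s^2

7/2 m/s^2


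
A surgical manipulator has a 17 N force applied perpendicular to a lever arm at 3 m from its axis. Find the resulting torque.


Given: F = 17 N, r = 3 m, angle = 90 deg (perpendicular)
Using tau = F * r * sin(90)
sin(90) = 1
tau = 17 * 3 * 1
tau = 51 Nm

51 Nm


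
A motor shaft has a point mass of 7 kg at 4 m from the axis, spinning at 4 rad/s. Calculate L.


Given: m = 7 kg, r = 4 m, omega = 4 rad/s
For a point mass: I = m*r^2
I = 7*4^2 = 7*16 = 112
L = I*omega = 112*4
L = 448 kg*m^2/s

448 kg*m^2/s


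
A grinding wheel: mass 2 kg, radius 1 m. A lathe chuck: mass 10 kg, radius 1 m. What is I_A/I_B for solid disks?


Given: M1=2 kg, R1=1 m, M2=10 kg, R2=1 m
For a disk: I = (1/2)*M*R^2, so I_A/I_B = (M1*R1^2)/(M2*R2^2)
M1*R1^2 = 2*1 = 2
M2*R2^2 = 10*1 = 10
I_A/I_B = 2/10 = 1/5

1/5


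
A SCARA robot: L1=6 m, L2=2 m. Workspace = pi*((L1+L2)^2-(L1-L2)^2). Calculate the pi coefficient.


Given: L1 = 6, L2 = 2
(L1+L2)^2 = (8)^2 = 64
(L1-L2)^2 = (4)^2 = 16
Difference = 64 - 16 = 48
This equals 4*L1*L2 = 4*6*2 = 48
Workspace area = 48*pi

48


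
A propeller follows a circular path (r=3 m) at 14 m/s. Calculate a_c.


Given: v = 14 m/s, r = 3 m
Using a_c = v^2 / r
a_c = 14^2 / 3
a_c = 196 / 3
a_c = 196/3 m/s^2

196/3 m/s^2


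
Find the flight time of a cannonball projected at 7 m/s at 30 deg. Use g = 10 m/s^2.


Given: v0 = 7 m/s, theta = 30 deg, g = 10 m/s^2
sin(30) = 1/2
Using T = 2*v0*sin(theta) / g
T = 2*7*1/2 / 10
T = 7 / 10
T = 7/10 s

7/10 s


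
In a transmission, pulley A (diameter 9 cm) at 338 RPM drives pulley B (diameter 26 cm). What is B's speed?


Given: D1 = 9 cm, w1 = 338 RPM, D2 = 26 cm
Using D1*w1 = D2*w2
w2 = D1*w1 / D2
w2 = 9*338 / 26
w2 = 3042 / 26
w2 = 117 RPM

117 RPM


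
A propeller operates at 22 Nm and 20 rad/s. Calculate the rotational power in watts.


Given: tau = 22 Nm, omega = 20 rad/s
Using P = tau * omega
P = 22 * 20
P = 440 W

440 W


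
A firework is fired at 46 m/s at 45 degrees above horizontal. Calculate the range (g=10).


Given: v0 = 46 m/s, theta = 45 deg, g = 10 m/s^2
sin(2*45) = sin(90) = 1
Using R = v0^2 * sin(2*theta) / g
R = 46^2 * 1 / 10
R = 2116 / 10
R = 1058/5 m

1058/5 m


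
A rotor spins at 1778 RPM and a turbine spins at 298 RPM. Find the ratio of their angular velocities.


Given: RPM_A = 1778, RPM_B = 298
omega = 2*pi*RPM/60, so omega_A/omega_B = RPM_A / RPM_B
omega_A/omega_B = 1778 / 298
omega_A/omega_B = 889/149

889/149


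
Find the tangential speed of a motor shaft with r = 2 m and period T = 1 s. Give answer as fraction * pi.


Given: radius r = 2 m, period T = 1 s
Using v = 2*pi*r / T
v = 2*pi*2 / 1
v = 4*pi / 1
v = 4*pi m/s

4*pi m/s


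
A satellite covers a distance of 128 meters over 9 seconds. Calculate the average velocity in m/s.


Given: distance d = 128 m, time t = 9 s
Using v = d / t
v = 128 / 9
v = 128/9 m/s

128/9 m/s


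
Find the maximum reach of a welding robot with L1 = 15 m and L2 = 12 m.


Given: L1 = 15 m, L2 = 12 m
For a 2-link planar arm, max reach = L1 + L2 (fully extended)
Max reach = 15 + 12
Max reach = 27 m

27 m


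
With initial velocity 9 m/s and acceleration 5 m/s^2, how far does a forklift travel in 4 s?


Given: v0 = 9 m/s, a = 5 m/s^2, t = 4 s
Using s = v0*t + (1/2)*a*t^2
s = 9*4 + (1/2)*5*4^2
s = 36 + (1/2)*80
s = 36 + 40
s = 76

76 m


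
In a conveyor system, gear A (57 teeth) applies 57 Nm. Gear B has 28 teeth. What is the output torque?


Given: N1 = 57, N2 = 28, T1 = 57 Nm
Using T2/T1 = N2/N1
T2 = T1 * N2 / N1
T2 = 57 * 28 / 57
T2 = 1596 / 57
T2 = 28 Nm

28 Nm


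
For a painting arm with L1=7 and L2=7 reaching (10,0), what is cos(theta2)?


Given: L1 = 7, L2 = 7, target (x, y) = (10, 0)
Using cos(theta2) = (x^2 + y^2 - L1^2 - L2^2) / (2*L1*L2)
x^2 + y^2 = 10^2 + 0 = 100
L1^2 + L2^2 = 49 + 49 = 98
Numerator = 100 - 98 = 2
Denominator = 2*7*7 = 98
cos(theta2) = 2/98 = 1/49

1/49


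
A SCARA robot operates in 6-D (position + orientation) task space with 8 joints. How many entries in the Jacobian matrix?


Given: task space dimension = 6, joints = 8
Jacobian is a 6 x 8 matrix
Total entries = rows * columns
Total = 6 * 8
Total = 48

48


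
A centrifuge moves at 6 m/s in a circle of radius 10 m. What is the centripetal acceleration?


Given: v = 6 m/s, r = 10 m
Using a_c = v^2 / r
a_c = 6^2 / 10
a_c = 36 / 10
a_c = 18/5 m/s^2

18/5 m/s^2


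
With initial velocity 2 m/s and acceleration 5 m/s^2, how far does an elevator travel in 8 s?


Given: v0 = 2 m/s, a = 5 m/s^2, t = 8 s
Using s = v0*t + (1/2)*a*t^2
s = 2*8 + (1/2)*5*8^2
s = 16 + (1/2)*320
s = 16 + 160
s = 176

176 m


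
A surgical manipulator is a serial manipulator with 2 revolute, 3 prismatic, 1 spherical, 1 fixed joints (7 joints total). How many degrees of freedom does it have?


Given: serial robot with 2 revolute, 3 prismatic, 1 spherical, 1 fixed joints
DOF contribution per joint type: revolute=1, prismatic=1, spherical=3, fixed=0
DOF = 2*1 + 3*1 + 1*3 + 1*0
DOF = 8

8


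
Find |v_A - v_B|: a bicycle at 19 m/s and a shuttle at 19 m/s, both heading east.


Given: v_A = 19 m/s east, v_B = 19 m/s east
Both move in the same direction; relative speed = |v_A - v_B|
|19 - 19| = |0|
= 0 m/s

0 m/s


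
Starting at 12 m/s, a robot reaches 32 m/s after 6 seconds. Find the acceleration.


Given: initial velocity v0 = 12 m/s, final velocity v = 32 m/s, time t = 6 s
Using a = (v - v0) / t
a = (32 - 12) / 6
a = 20 / 6
a = 10/3 m/s^2

10/3 m/s^2


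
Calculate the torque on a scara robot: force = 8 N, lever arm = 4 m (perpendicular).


Given: F = 8 N, r = 4 m, angle = 90 deg (perpendicular)
Using tau = F * r * sin(90)
sin(90) = 1
tau = 8 * 4 * 1
tau = 32 Nm

32 Nm


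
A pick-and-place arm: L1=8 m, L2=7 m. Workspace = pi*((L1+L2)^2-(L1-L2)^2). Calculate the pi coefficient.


Given: L1 = 8, L2 = 7
(L1+L2)^2 = (15)^2 = 225
(L1-L2)^2 = (1)^2 = 1
Difference = 225 - 1 = 224
This equals 4*L1*L2 = 4*8*7 = 224
Workspace area = 224*pi

224


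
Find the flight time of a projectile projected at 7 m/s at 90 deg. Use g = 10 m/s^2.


Given: v0 = 7 m/s, theta = 90 deg, g = 10 m/s^2
sin(90) = 1
Using T = 2*v0*sin(theta) / g
T = 2*7*1 / 10
T = 14 / 10
T = 7/5 s

7/5 s


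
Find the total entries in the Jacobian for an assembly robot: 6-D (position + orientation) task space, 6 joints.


Given: task space dimension = 6, joints = 6
Jacobian is a 6 x 6 matrix
Total entries = rows * columns
Total = 6 * 6
Total = 36

36


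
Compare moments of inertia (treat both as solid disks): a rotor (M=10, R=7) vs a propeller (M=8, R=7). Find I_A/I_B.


Given: M1=10 kg, R1=7 m, M2=8 kg, R2=7 m
For a disk: I = (1/2)*M*R^2, so I_A/I_B = (M1*R1^2)/(M2*R2^2)
M1*R1^2 = 10*49 = 490
M2*R2^2 = 8*49 = 392
I_A/I_B = 490/392 = 5/4

5/4


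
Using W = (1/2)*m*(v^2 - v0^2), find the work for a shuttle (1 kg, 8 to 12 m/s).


Given: m = 1 kg, v0 = 8 m/s, v = 12 m/s
Using W = (1/2)*m*(v^2 - v0^2)
v^2 = 12^2 = 144
v0^2 = 8^2 = 64
v^2 - v0^2 = 144 - 64 = 80
W = (1/2)*1*80 = 40 J

40 J


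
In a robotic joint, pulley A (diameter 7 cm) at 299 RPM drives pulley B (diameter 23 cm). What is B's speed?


Given: D1 = 7 cm, w1 = 299 RPM, D2 = 23 cm
Using D1*w1 = D2*w2
w2 = D1*w1 / D2
w2 = 7*299 / 23
w2 = 2093 / 23
w2 = 91 RPM

91 RPM


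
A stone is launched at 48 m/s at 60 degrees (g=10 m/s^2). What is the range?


Given: v0 = 48 m/s, theta = 60 deg, g = 10 m/s^2
sin(2*60) = sin(120) = sqrt(3)/2
Using R = v0^2 * sin(2*theta) / g
R = 48^2 * (sqrt(3)/2) / 10
R = 2304 * sqrt(3) / 20
R = 576/5*sqrt(3) m

576/5*sqrt(3) m


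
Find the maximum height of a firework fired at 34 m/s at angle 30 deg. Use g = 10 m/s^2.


Given: v0 = 34 m/s, theta = 30 deg, g = 10 m/s^2
sin^2(30) = 1/4
Using H = v0^2 * sin^2(theta) / (2*g)
H = 34^2 * 1/4 / (2*10)
H = 1156 * 1/4 / 20
H = 289 / 20
H = 289/20 m

289/20 m


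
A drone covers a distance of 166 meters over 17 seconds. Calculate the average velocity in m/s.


Given: distance d = 166 m, time t = 17 s
Using v = d / t
v = 166 / 17
v = 166/17 m/s

166/17 m/s


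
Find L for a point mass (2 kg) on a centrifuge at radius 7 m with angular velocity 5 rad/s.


Given: m = 2 kg, r = 7 m, omega = 5 rad/s
For a point mass: I = m*r^2
I = 2*7^2 = 2*49 = 98
L = I*omega = 98*5
L = 490 kg*m^2/s

490 kg*m^2/s


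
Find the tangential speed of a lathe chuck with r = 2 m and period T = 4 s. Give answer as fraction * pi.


Given: radius r = 2 m, period T = 4 s
Using v = 2*pi*r / T
v = 2*pi*2 / 4
v = 4*pi / 4
v = 1*pi m/s

1*pi m/s


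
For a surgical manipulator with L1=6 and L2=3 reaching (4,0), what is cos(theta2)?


Given: L1 = 6, L2 = 3, target (x, y) = (4, 0)
Using cos(theta2) = (x^2 + y^2 - L1^2 - L2^2) / (2*L1*L2)
x^2 + y^2 = 4^2 + 0 = 16
L1^2 + L2^2 = 36 + 9 = 45
Numerator = 16 - 45 = -29
Denominator = 2*6*3 = 36
cos(theta2) = -29/36 = -29/36

-29/36


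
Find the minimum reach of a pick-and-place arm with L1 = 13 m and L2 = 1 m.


Given: L1 = 13 m, L2 = 1 m
For a 2-link planar arm, min reach = |L1 - L2| (second link folded back)
Min reach = |13 - 1|
Min reach = 12 m

12 m


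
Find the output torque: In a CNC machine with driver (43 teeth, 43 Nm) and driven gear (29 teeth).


Given: N1 = 43, N2 = 29, T1 = 43 Nm
Using T2/T1 = N2/N1
T2 = T1 * N2 / N1
T2 = 43 * 29 / 43
T2 = 1247 / 43
T2 = 29 Nm

29 Nm


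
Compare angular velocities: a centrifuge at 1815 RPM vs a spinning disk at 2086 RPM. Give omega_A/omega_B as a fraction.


Given: RPM_A = 1815, RPM_B = 2086
omega = 2*pi*RPM/60, so omega_A/omega_B = RPM_A / RPM_B
omega_A/omega_B = 1815 / 2086
omega_A/omega_B = 1815/2086

1815/2086


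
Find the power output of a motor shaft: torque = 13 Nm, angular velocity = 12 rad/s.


Given: tau = 13 Nm, omega = 12 rad/s
Using P = tau * omega
P = 13 * 12
P = 156 W

156 W


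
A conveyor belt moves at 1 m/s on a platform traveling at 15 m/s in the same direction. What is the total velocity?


Given: object velocity = 1 m/s, platform velocity = 15 m/s (same direction)
Using classical velocity addition: v_total = v_object + v_platform
v_total = 1 + 15
v_total = 16 m/s

16 m/s


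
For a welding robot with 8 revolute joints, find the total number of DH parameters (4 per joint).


Given: 8 joints, 4 DH parameters per joint (d, theta, a, alpha)
Total DH parameters = number_of_joints * 4
Total = 8 * 4
Total = 32

32


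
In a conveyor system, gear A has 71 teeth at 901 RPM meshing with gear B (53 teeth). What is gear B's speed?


Given: N1 = 71 teeth, w1 = 901 RPM, N2 = 53 teeth
Using N1*w1 = N2*w2
w2 = N1*w1 / N2
w2 = 71*901 / 53
w2 = 63971 / 53
w2 = 1207 RPM

1207 RPM


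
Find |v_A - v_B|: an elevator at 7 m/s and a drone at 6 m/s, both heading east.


Given: v_A = 7 m/s east, v_B = 6 m/s east
Both move in the same direction; relative speed = |v_A - v_B|
|7 - 6| = |1|
= 1 m/s

1 m/s


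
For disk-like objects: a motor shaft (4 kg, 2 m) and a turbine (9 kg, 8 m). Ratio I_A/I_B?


Given: M1=4 kg, R1=2 m, M2=9 kg, R2=8 m
For a disk: I = (1/2)*M*R^2, so I_A/I_B = (M1*R1^2)/(M2*R2^2)
M1*R1^2 = 4*4 = 16
M2*R2^2 = 9*64 = 576
I_A/I_B = 16/576 = 1/36

1/36


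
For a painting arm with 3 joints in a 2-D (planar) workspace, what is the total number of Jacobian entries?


Given: task space dimension = 2, joints = 3
Jacobian is a 2 x 3 matrix
Total entries = rows * columns
Total = 2 * 3
Total = 6

6


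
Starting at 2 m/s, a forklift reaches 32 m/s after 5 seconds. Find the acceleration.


Given: initial velocity v0 = 2 m/s, final velocity v = 32 m/s, time t = 5 s
Using a = (v - v0) / t
a = (32 - 2) / 5
a = 30 / 5
a = 6 m/s^2

6 m/s^2


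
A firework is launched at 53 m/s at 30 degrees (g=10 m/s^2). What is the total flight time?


Given: v0 = 53 m/s, theta = 30 deg, g = 10 m/s^2
sin(30) = 1/2
Using T = 2*v0*sin(theta) / g
T = 2*53*1/2 / 10
T = 53 / 10
T = 53/10 s

53/10 s


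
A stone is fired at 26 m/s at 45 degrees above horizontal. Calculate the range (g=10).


Given: v0 = 26 m/s, theta = 45 deg, g = 10 m/s^2
sin(2*45) = sin(90) = 1
Using R = v0^2 * sin(2*theta) / g
R = 26^2 * 1 / 10
R = 676 / 10
R = 338/5 m

338/5 m


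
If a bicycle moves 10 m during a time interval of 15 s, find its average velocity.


Given: distance d = 10 m, time t = 15 s
Using v = d / t
v = 10 / 15
v = 2/3 m/s

2/3 m/s


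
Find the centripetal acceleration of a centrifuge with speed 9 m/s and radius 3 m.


Given: v = 9 m/s, r = 3 m
Using a_c = v^2 / r
a_c = 9^2 / 3
a_c = 81 / 3
a_c = 27 m/s^2

27 m/s^2


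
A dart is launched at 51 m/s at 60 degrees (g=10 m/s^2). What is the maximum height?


Given: v0 = 51 m/s, theta = 60 deg, g = 10 m/s^2
sin^2(60) = 3/4
Using H = v0^2 * sin^2(theta) / (2*g)
H = 51^2 * 3/4 / (2*10)
H = 2601 * 3/4 / 20
H = 7803/4 / 20
H = 7803/80 m

7803/80 m


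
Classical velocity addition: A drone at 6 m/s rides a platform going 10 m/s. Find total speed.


Given: object velocity = 6 m/s, platform velocity = 10 m/s (same direction)
Using classical velocity addition: v_total = v_object + v_platform
v_total = 6 + 10
v_total = 16 m/s

16 m/s


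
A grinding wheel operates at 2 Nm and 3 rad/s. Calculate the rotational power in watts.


Given: tau = 2 Nm, omega = 3 rad/s
Using P = tau * omega
P = 2 * 3
P = 6 W

6 W


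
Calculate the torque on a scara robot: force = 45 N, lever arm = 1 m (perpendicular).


Given: F = 45 N, r = 1 m, angle = 90 deg (perpendicular)
Using tau = F * r * sin(90)
sin(90) = 1
tau = 45 * 1 * 1
tau = 45 Nm

45 Nm


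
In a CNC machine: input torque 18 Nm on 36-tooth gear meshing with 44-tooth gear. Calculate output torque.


Given: N1 = 36, N2 = 44, T1 = 18 Nm
Using T2/T1 = N2/N1
T2 = T1 * N2 / N1
T2 = 18 * 44 / 36
T2 = 792 / 36
T2 = 22 Nm

22 Nm


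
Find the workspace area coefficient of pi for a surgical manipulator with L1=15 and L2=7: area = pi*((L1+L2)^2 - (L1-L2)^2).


Given: L1 = 15, L2 = 7
(L1+L2)^2 = (22)^2 = 484
(L1-L2)^2 = (8)^2 = 64
Difference = 484 - 64 = 420
This equals 4*L1*L2 = 4*15*7 = 420
Workspace area = 420*pi

420


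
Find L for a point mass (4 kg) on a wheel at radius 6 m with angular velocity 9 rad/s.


Given: m = 4 kg, r = 6 m, omega = 9 rad/s
For a point mass: I = m*r^2
I = 4*6^2 = 4*36 = 144
L = I*omega = 144*9
L = 1296 kg*m^2/s

1296 kg*m^2/s


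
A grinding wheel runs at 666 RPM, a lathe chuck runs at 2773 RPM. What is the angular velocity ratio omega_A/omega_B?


Given: RPM_A = 666, RPM_B = 2773
omega = 2*pi*RPM/60, so omega_A/omega_B = RPM_A / RPM_B
omega_A/omega_B = 666 / 2773
omega_A/omega_B = 666/2773

666/2773


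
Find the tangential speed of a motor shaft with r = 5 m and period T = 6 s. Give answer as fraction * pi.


Given: radius r = 5 m, period T = 6 s
Using v = 2*pi*r / T
v = 2*pi*5 / 6
v = 10*pi / 6
v = 5/3*pi m/s

5/3*pi m/s


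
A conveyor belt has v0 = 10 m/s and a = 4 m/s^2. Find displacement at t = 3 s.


Given: v0 = 10 m/s, a = 4 m/s^2, t = 3 s
Using s = v0*t + (1/2)*a*t^2
s = 10*3 + (1/2)*4*3^2
s = 30 + (1/2)*36
s = 30 + 18
s = 48

48 m


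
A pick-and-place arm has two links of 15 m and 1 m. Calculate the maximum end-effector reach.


Given: L1 = 15 m, L2 = 1 m
For a 2-link planar arm, max reach = L1 + L2 (fully extended)
Max reach = 15 + 1
Max reach = 16 m

16 m


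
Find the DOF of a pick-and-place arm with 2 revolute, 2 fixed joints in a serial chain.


Given: serial robot with 2 revolute, 2 fixed joints
DOF contribution per joint type: revolute=1, prismatic=1, spherical=3, fixed=0
DOF = 2*1 + 2*0
DOF = 2

2


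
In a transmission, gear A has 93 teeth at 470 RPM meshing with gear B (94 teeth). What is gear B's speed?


Given: N1 = 93 teeth, w1 = 470 RPM, N2 = 94 teeth
Using N1*w1 = N2*w2
w2 = N1*w1 / N2
w2 = 93*470 / 94
w2 = 43710 / 94
w2 = 465 RPM

465 RPM


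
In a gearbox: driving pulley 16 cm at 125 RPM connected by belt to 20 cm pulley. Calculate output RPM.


Given: D1 = 16 cm, w1 = 125 RPM, D2 = 20 cm
Using D1*w1 = D2*w2
w2 = D1*w1 / D2
w2 = 16*125 / 20
w2 = 2000 / 20
w2 = 100 RPM

100 RPM


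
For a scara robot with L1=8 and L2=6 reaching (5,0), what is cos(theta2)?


Given: L1 = 8, L2 = 6, target (x, y) = (5, 0)
Using cos(theta2) = (x^2 + y^2 - L1^2 - L2^2) / (2*L1*L2)
x^2 + y^2 = 5^2 + 0 = 25
L1^2 + L2^2 = 64 + 36 = 100
Numerator = 25 - 100 = -75
Denominator = 2*8*6 = 96
cos(theta2) = -75/96 = -25/32

-25/32


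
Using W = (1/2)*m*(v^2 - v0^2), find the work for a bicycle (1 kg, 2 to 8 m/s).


Given: m = 1 kg, v0 = 2 m/s, v = 8 m/s
Using W = (1/2)*m*(v^2 - v0^2)
v^2 = 8^2 = 64
v0^2 = 2^2 = 4
v^2 - v0^2 = 64 - 4 = 60
W = (1/2)*1*60 = 30 J

30 J


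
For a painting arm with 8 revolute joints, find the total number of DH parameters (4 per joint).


Given: 8 joints, 4 DH parameters per joint (d, theta, a, alpha)
Total DH parameters = number_of_joints * 4
Total = 8 * 4
Total = 32

32


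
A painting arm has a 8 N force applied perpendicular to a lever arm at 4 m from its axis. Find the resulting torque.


Given: F = 8 N, r = 4 m, angle = 90 deg (perpendicular)
Using tau = F * r * sin(90)
sin(90) = 1
tau = 8 * 4 * 1
tau = 32 Nm

32 Nm


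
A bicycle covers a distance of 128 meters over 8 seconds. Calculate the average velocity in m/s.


Given: distance d = 128 m, time t = 8 s
Using v = d / t
v = 128 / 8
v = 16 m/s

16 m/s


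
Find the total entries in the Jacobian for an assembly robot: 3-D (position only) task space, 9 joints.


Given: task space dimension = 3, joints = 9
Jacobian is a 3 x 9 matrix
Total entries = rows * columns
Total = 3 * 9
Total = 27

27


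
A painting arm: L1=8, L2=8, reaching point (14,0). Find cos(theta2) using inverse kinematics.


Given: L1 = 8, L2 = 8, target (x, y) = (14, 0)
Using cos(theta2) = (x^2 + y^2 - L1^2 - L2^2) / (2*L1*L2)
x^2 + y^2 = 14^2 + 0 = 196
L1^2 + L2^2 = 64 + 64 = 128
Numerator = 196 - 128 = 68
Denominator = 2*8*8 = 128
cos(theta2) = 68/128 = 17/32

17/32


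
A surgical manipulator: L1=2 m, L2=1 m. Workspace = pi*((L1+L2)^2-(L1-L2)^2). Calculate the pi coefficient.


Given: L1 = 2, L2 = 1
(L1+L2)^2 = (3)^2 = 9
(L1-L2)^2 = (1)^2 = 1
Difference = 9 - 1 = 8
This equals 4*L1*L2 = 4*2*1 = 8
Workspace area = 8*pi

8


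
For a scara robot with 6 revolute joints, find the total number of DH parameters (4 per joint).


Given: 6 joints, 4 DH parameters per joint (d, theta, a, alpha)
Total DH parameters = number_of_joints * 4
Total = 6 * 4
Total = 24

24


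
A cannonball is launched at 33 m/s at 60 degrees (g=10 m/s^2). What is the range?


Given: v0 = 33 m/s, theta = 60 deg, g = 10 m/s^2
sin(2*60) = sin(120) = sqrt(3)/2
Using R = v0^2 * sin(2*theta) / g
R = 33^2 * (sqrt(3)/2) / 10
R = 1089 * sqrt(3) / 20
R = 1089/20*sqrt(3) m

1089/20*sqrt(3) m


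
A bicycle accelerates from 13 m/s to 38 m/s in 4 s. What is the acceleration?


Given: initial velocity v0 = 13 m/s, final velocity v = 38 m/s, time t = 4 s
Using a = (v - v0) / t
a = (38 - 13) / 4
a = 25 / 4
a = 25/4 m/s^2

25/4 m/s^2


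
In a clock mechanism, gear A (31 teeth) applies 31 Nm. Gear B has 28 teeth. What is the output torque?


Given: N1 = 31, N2 = 28, T1 = 31 Nm
Using T2/T1 = N2/N1
T2 = T1 * N2 / N1
T2 = 31 * 28 / 31
T2 = 868 / 31
T2 = 28 Nm

28 Nm
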